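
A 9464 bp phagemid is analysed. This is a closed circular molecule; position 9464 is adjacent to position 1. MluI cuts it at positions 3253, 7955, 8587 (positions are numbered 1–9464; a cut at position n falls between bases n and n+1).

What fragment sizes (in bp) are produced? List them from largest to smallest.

Circular molecule, 3 cuts → 3 fragments:
  7955 − 3253 = 4702 bp
  8587 − 7955 = 632 bp
  wrap: 9464 − 8587 + 3253 = 4130 bp
Sorted largest to smallest: 4702, 4130, 632 bp.

4702, 4130, 632 bp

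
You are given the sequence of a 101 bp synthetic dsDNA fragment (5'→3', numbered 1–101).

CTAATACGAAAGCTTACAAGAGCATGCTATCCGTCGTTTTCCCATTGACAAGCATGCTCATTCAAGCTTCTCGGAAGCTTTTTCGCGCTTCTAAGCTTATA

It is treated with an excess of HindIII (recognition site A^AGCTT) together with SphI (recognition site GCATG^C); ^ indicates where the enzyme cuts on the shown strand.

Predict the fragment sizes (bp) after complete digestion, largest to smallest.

HindIII sites (AAGCTT) start at positions 10, 64, 75, 93.
HindIII cuts after the first base of each site, so after positions 10, 64, 75, 93.
SphI sites (GCATGC) start at positions 22, 52.
SphI cuts after base 5 of each site (before the last base), so after positions 26, 56.
Combined cut positions: 10, 26, 56, 64, 75, 93.
Linear molecule, 6 cuts → 7 fragments:
  1–10 → 10 bp
  11–26 → 16 bp
  27–56 → 30 bp
  57–64 → 8 bp
  65–75 → 11 bp
  76–93 → 18 bp
  94–101 → 8 bp
Sorted largest to smallest: 30, 18, 16, 11, 10, 8, 8 bp.

30, 18, 16, 11, 10, 8, 8 bp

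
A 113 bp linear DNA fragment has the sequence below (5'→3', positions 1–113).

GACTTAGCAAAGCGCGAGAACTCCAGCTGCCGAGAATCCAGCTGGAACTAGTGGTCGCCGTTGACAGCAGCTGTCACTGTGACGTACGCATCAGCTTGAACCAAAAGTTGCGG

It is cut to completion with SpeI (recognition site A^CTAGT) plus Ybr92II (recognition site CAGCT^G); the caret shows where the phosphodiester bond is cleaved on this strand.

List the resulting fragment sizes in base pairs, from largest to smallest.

41, 28, 25, 15, 4 bp

The SpeI site (ACTAGT) starts at position 47.
SpeI cuts after the first base of each site, so after position 47.
Ybr92II sites (CAGCTG) start at positions 24, 39, 68.
Ybr92II cuts after base 5 of each site (before the last base), so after positions 28, 43, 72.
Combined cut positions: 28, 43, 47, 72.
Linear molecule, 4 cuts → 5 fragments:
  1–28 → 28 bp
  29–43 → 15 bp
  44–47 → 4 bp
  48–72 → 25 bp
  73–113 → 41 bp
Sorted largest to smallest: 41, 28, 25, 15, 4 bp.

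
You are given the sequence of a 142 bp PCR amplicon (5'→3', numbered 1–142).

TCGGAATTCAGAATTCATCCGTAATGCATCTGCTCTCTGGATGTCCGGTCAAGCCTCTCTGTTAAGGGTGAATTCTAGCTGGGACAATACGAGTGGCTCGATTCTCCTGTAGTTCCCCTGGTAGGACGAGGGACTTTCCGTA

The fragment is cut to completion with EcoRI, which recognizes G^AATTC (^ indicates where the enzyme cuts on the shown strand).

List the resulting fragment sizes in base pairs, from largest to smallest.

EcoRI sites (GAATTC) start at positions 4, 11, 70.
EcoRI cuts after the first base of each site, so after positions 4, 11, 70.
Linear molecule, 3 cuts → 4 fragments:
  1–4 → 4 bp
  5–11 → 7 bp
  12–70 → 59 bp
  71–142 → 72 bp
Sorted largest to smallest: 72, 59, 7, 4 bp.

72, 59, 7, 4 bp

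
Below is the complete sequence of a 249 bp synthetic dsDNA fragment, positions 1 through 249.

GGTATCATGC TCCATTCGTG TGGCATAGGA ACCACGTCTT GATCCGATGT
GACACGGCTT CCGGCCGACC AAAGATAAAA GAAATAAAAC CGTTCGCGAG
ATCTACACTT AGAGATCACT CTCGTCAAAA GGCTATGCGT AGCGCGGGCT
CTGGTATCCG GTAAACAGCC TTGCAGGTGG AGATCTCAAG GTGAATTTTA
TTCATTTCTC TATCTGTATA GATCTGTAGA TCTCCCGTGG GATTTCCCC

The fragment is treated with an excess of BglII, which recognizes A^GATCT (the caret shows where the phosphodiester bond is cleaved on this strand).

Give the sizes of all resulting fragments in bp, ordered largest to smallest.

BglII sites (AGATCT) start at positions 99, 181, 220, 228.
BglII cuts after the first base of each site, so after positions 99, 181, 220, 228.
Linear molecule, 4 cuts → 5 fragments:
  1–99 → 99 bp
  100–181 → 82 bp
  182–220 → 39 bp
  221–228 → 8 bp
  229–249 → 21 bp
Sorted largest to smallest: 99, 82, 39, 21, 8 bp.

99, 82, 39, 21, 8 bp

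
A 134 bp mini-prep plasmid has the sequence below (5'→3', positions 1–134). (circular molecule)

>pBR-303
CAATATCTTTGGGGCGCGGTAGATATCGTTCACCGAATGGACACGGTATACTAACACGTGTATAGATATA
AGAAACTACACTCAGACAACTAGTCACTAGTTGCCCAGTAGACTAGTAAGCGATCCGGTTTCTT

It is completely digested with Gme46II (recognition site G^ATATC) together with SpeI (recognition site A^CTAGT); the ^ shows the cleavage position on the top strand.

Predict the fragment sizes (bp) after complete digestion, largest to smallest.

67, 44, 16, 7 bp

The Gme46II site (GATATC) starts at position 22.
Gme46II cuts after the first base of each site, so after position 22.
SpeI sites (ACTAGT) start at positions 89, 96, 112.
SpeI cuts after the first base of each site, so after positions 89, 96, 112.
Combined cut positions: 22, 89, 96, 112.
Circular molecule, 4 cuts → 4 fragments:
  23–89 → 67 bp
  90–96 → 7 bp
  97–112 → 16 bp
  113–134 then 1–22 → 22 + 22 = 44 bp
Sorted largest to smallest: 67, 44, 16, 7 bp.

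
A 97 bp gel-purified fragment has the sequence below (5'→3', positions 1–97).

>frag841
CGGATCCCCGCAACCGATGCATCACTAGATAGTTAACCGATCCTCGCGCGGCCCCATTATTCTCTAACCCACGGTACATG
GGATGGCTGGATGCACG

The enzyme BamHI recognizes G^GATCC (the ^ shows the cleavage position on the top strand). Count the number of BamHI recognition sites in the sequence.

1

GGATCC occurs starting at position 2.
BamHI cuts at 1 site.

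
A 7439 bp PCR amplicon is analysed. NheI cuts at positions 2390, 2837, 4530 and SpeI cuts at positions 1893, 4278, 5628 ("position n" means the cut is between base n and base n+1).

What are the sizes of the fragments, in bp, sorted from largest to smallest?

1893, 1811, 1441, 1098, 497, 447, 252 bp

Combined cut positions (sorted): 1893, 2390, 2837, 4278, 4530, 5628.
Linear molecule, 6 cuts → 7 fragments:
  1893 − 0 = 1893 bp
  2390 − 1893 = 497 bp
  2837 − 2390 = 447 bp
  4278 − 2837 = 1441 bp
  4530 − 4278 = 252 bp
  5628 − 4530 = 1098 bp
  7439 − 5628 = 1811 bp
Sorted largest to smallest: 1893, 1811, 1441, 1098, 497, 447, 252 bp.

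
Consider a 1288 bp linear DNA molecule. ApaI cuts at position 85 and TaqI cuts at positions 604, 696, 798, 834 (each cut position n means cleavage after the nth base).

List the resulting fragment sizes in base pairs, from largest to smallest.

519, 454, 102, 92, 85, 36 bp

Combined cut positions (sorted): 85, 604, 696, 798, 834.
Linear molecule, 5 cuts → 6 fragments:
  85 − 0 = 85 bp
  604 − 85 = 519 bp
  696 − 604 = 92 bp
  798 − 696 = 102 bp
  834 − 798 = 36 bp
  1288 − 834 = 454 bp
Sorted largest to smallest: 519, 454, 102, 92, 85, 36 bp.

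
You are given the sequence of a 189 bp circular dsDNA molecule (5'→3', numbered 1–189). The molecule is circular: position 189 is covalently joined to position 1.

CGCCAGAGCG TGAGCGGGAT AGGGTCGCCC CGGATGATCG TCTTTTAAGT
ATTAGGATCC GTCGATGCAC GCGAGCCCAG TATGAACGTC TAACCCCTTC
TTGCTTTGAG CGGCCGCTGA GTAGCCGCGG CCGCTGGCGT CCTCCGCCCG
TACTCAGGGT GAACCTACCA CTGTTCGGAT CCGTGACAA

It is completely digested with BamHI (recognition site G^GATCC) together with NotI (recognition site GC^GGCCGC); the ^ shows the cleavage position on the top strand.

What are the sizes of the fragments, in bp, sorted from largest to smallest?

BamHI sites (GGATCC) start at positions 55, 177.
BamHI cuts after the first base of each site, so after positions 55, 177.
NotI sites (GCGGCCGC) start at positions 110, 127.
NotI cuts after base 2 of each site, so after positions 111, 128.
Combined cut positions: 55, 111, 128, 177.
Circular molecule, 4 cuts → 4 fragments:
  56–111 → 56 bp
  112–128 → 17 bp
  129–177 → 49 bp
  178–189 then 1–55 → 12 + 55 = 67 bp
Sorted largest to smallest: 67, 56, 49, 17 bp.

67, 56, 49, 17 bp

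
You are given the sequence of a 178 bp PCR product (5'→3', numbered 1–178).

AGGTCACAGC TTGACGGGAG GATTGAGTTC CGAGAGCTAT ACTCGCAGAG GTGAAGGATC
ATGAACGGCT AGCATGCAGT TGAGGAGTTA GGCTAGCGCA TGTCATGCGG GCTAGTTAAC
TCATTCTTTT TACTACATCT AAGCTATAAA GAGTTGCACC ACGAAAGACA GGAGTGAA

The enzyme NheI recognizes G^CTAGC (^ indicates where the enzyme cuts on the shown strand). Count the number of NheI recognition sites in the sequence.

GCTAGC occurs starting at positions 68, 92.
NheI cuts at 2 sites.

2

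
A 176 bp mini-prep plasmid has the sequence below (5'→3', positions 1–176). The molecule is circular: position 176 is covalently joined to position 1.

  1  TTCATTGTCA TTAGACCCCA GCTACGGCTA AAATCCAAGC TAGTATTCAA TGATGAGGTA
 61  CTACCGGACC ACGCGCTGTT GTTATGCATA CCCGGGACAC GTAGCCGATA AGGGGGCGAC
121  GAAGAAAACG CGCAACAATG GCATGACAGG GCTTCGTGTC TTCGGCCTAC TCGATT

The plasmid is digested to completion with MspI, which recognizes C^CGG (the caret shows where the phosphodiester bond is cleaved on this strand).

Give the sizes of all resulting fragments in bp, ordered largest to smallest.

MspI sites (CCGG) start at positions 64, 92.
MspI cuts after the first base of each site, so after positions 64, 92.
Circular molecule, 2 cuts → 2 fragments:
  65–92 → 28 bp
  93–176 then 1–64 → 84 + 64 = 148 bp
Sorted largest to smallest: 148, 28 bp.

148, 28 bp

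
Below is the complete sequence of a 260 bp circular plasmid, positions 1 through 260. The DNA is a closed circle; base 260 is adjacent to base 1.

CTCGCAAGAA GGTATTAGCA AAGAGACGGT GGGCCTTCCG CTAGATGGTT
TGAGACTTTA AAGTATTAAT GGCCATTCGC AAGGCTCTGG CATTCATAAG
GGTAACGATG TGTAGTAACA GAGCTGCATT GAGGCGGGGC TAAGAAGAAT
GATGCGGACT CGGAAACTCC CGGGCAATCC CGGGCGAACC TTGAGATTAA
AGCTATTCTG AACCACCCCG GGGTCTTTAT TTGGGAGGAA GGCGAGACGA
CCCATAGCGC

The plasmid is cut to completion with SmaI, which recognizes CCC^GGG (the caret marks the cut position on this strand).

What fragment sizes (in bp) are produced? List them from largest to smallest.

SmaI sites (CCCGGG) start at positions 169, 179, 217.
SmaI cuts after base 3 of each site, so after positions 171, 181, 219.
Circular molecule, 3 cuts → 3 fragments:
  172–181 → 10 bp
  182–219 → 38 bp
  220–260 then 1–171 → 41 + 171 = 212 bp
Sorted largest to smallest: 212, 38, 10 bp.

212, 38, 10 bp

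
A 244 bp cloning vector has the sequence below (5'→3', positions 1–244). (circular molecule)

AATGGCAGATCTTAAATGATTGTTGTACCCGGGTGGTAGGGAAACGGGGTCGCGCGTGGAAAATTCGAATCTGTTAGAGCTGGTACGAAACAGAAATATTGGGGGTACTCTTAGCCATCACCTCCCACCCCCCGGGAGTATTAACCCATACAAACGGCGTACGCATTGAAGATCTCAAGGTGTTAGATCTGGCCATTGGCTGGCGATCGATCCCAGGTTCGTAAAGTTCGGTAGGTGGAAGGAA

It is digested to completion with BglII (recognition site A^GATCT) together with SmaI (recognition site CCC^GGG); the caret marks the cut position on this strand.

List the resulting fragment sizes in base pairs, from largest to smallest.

BglII sites (AGATCT) start at positions 7, 170, 185.
BglII cuts after the first base of each site, so after positions 7, 170, 185.
SmaI sites (CCCGGG) start at positions 28, 131.
SmaI cuts after base 3 of each site, so after positions 30, 133.
Combined cut positions: 7, 30, 133, 170, 185.
Circular molecule, 5 cuts → 5 fragments:
  8–30 → 23 bp
  31–133 → 103 bp
  134–170 → 37 bp
  171–185 → 15 bp
  186–244 then 1–7 → 59 + 7 = 66 bp
Sorted largest to smallest: 103, 66, 37, 23, 15 bp.

103, 66, 37, 23, 15 bp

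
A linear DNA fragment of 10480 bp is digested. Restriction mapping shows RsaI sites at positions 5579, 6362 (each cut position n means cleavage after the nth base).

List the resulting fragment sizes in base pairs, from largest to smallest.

5579, 4118, 783 bp

Linear molecule, 2 cuts → 3 fragments:
  5579 − 0 = 5579 bp
  6362 − 5579 = 783 bp
  10480 − 6362 = 4118 bp
Sorted largest to smallest: 5579, 4118, 783 bp.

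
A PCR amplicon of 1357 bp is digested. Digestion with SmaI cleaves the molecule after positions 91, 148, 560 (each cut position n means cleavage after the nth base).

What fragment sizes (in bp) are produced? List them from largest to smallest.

797, 412, 91, 57 bp

Linear molecule, 3 cuts → 4 fragments:
  91 − 0 = 91 bp
  148 − 91 = 57 bp
  560 − 148 = 412 bp
  1357 − 560 = 797 bp
Sorted largest to smallest: 797, 412, 91, 57 bp.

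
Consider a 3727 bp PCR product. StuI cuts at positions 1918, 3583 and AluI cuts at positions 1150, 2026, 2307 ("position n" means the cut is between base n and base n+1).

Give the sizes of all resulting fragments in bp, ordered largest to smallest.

Combined cut positions (sorted): 1150, 1918, 2026, 2307, 3583.
Linear molecule, 5 cuts → 6 fragments:
  1150 − 0 = 1150 bp
  1918 − 1150 = 768 bp
  2026 − 1918 = 108 bp
  2307 − 2026 = 281 bp
  3583 − 2307 = 1276 bp
  3727 − 3583 = 144 bp
Sorted largest to smallest: 1276, 1150, 768, 281, 144, 108 bp.

1276, 1150, 768, 281, 144, 108 bp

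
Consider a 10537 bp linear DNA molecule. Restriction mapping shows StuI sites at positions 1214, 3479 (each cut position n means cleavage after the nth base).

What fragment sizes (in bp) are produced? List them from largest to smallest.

Linear molecule, 2 cuts → 3 fragments:
  1214 − 0 = 1214 bp
  3479 − 1214 = 2265 bp
  10537 − 3479 = 7058 bp
Sorted largest to smallest: 7058, 2265, 1214 bp.

7058, 2265, 1214 bp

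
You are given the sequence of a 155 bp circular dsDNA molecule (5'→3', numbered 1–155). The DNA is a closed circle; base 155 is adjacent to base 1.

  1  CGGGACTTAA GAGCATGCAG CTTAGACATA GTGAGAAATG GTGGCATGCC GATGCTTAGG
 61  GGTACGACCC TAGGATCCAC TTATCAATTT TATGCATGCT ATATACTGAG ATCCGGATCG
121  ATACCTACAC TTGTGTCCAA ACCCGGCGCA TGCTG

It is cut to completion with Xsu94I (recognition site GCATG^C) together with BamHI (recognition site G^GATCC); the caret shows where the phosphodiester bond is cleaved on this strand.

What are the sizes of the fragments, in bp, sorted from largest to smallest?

54, 31, 25, 25, 20 bp

Xsu94I sites (GCATGC) start at positions 13, 44, 94, 148.
Xsu94I cuts after base 5 of each site (before the last base), so after positions 17, 48, 98, 152.
The BamHI site (GGATCC) starts at position 73.
BamHI cuts after the first base of each site, so after position 73.
Combined cut positions: 17, 48, 73, 98, 152.
Circular molecule, 5 cuts → 5 fragments:
  18–48 → 31 bp
  49–73 → 25 bp
  74–98 → 25 bp
  99–152 → 54 bp
  153–155 then 1–17 → 3 + 17 = 20 bp
Sorted largest to smallest: 54, 31, 25, 25, 20 bp.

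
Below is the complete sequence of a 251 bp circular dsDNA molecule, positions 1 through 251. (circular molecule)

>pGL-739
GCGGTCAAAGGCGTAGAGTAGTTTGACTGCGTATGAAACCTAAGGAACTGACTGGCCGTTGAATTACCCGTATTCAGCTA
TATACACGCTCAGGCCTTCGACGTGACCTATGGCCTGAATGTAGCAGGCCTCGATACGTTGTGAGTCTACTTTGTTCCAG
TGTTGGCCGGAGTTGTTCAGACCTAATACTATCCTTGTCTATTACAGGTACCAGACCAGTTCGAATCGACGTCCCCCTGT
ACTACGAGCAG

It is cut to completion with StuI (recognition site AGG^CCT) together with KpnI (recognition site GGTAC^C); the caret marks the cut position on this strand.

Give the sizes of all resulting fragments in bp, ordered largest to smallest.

StuI sites (AGGCCT) start at positions 92, 126.
StuI cuts after base 3 of each site, so after positions 94, 128.
The KpnI site (GGTACC) starts at position 207.
KpnI cuts after base 5 of each site (before the last base), so after position 211.
Combined cut positions: 94, 128, 211.
Circular molecule, 3 cuts → 3 fragments:
  95–128 → 34 bp
  129–211 → 83 bp
  212–251 then 1–94 → 40 + 94 = 134 bp
Sorted largest to smallest: 134, 83, 34 bp.

134, 83, 34 bp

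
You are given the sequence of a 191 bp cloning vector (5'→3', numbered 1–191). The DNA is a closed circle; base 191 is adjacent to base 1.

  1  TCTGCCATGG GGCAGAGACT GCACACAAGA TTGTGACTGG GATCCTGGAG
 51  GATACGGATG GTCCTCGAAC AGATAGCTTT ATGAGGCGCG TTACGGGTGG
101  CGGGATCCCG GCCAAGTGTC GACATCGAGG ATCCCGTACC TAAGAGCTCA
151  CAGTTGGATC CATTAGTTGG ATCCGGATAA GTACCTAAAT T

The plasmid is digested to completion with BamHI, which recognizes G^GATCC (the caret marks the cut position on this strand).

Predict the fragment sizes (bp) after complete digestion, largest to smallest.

BamHI sites (GGATCC) start at positions 40, 103, 129, 156, 169.
BamHI cuts after the first base of each site, so after positions 40, 103, 129, 156, 169.
Circular molecule, 5 cuts → 5 fragments:
  41–103 → 63 bp
  104–129 → 26 bp
  130–156 → 27 bp
  157–169 → 13 bp
  170–191 then 1–40 → 22 + 40 = 62 bp
Sorted largest to smallest: 63, 62, 27, 26, 13 bp.

63, 62, 27, 26, 13 bp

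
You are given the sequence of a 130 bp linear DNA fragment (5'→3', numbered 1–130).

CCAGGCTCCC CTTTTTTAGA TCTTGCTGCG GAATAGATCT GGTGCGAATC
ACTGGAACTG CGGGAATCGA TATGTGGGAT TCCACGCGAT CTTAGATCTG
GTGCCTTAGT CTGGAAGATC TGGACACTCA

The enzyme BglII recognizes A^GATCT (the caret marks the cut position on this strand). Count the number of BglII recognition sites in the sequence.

AGATCT occurs starting at positions 18, 35, 94, 116.
BglII cuts at 4 sites.

4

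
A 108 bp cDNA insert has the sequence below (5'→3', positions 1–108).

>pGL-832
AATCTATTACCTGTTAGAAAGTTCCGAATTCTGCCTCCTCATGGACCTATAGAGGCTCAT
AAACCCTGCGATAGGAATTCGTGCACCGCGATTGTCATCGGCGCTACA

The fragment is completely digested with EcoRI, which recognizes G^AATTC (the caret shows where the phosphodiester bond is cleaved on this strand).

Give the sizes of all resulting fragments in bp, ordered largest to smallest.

EcoRI sites (GAATTC) start at positions 26, 75.
EcoRI cuts after the first base of each site, so after positions 26, 75.
Linear molecule, 2 cuts → 3 fragments:
  1–26 → 26 bp
  27–75 → 49 bp
  76–108 → 33 bp
Sorted largest to smallest: 49, 33, 26 bp.

49, 33, 26 bp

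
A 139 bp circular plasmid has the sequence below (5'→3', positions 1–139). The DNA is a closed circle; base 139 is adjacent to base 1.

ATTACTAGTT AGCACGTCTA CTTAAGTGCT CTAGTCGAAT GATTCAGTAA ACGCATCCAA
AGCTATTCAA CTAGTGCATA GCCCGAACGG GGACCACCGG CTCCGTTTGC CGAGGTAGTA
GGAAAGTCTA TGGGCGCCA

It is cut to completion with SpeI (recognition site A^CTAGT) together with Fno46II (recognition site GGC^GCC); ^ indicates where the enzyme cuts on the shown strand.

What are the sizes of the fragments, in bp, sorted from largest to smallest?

66, 65, 8 bp

SpeI sites (ACTAGT) start at positions 4, 70.
SpeI cuts after the first base of each site, so after positions 4, 70.
The Fno46II site (GGCGCC) starts at position 133.
Fno46II cuts after base 3 of each site, so after position 135.
Combined cut positions: 4, 70, 135.
Circular molecule, 3 cuts → 3 fragments:
  5–70 → 66 bp
  71–135 → 65 bp
  136–139 then 1–4 → 4 + 4 = 8 bp
Sorted largest to smallest: 66, 65, 8 bp.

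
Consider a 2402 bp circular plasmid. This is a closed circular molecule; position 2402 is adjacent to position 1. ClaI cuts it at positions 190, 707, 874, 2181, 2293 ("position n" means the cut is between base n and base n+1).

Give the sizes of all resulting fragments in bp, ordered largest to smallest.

Circular molecule, 5 cuts → 5 fragments:
  707 − 190 = 517 bp
  874 − 707 = 167 bp
  2181 − 874 = 1307 bp
  2293 − 2181 = 112 bp
  wrap: 2402 − 2293 + 190 = 299 bp
Sorted largest to smallest: 1307, 517, 299, 167, 112 bp.

1307, 517, 299, 167, 112 bp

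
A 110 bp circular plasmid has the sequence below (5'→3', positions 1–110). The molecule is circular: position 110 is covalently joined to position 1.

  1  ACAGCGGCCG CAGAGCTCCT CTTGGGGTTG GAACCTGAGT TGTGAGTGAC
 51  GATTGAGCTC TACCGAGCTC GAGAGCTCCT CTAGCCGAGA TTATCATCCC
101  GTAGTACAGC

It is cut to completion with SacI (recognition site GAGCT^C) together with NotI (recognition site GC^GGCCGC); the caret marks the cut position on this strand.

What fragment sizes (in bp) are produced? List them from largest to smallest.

SacI sites (GAGCTC) start at positions 13, 55, 65, 73.
SacI cuts after base 5 of each site (before the last base), so after positions 17, 59, 69, 77.
The NotI site (GCGGCCGC) starts at position 4.
NotI cuts after base 2 of each site, so after position 5.
Combined cut positions: 5, 17, 59, 69, 77.
Circular molecule, 5 cuts → 5 fragments:
  6–17 → 12 bp
  18–59 → 42 bp
  60–69 → 10 bp
  70–77 → 8 bp
  78–110 then 1–5 → 33 + 5 = 38 bp
Sorted largest to smallest: 42, 38, 12, 10, 8 bp.

42, 38, 12, 10, 8 bp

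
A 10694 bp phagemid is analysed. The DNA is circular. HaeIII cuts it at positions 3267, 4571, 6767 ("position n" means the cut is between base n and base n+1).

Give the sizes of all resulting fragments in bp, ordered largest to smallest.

Circular molecule, 3 cuts → 3 fragments:
  4571 − 3267 = 1304 bp
  6767 − 4571 = 2196 bp
  wrap: 10694 − 6767 + 3267 = 7194 bp
Sorted largest to smallest: 7194, 2196, 1304 bp.

7194, 2196, 1304 bp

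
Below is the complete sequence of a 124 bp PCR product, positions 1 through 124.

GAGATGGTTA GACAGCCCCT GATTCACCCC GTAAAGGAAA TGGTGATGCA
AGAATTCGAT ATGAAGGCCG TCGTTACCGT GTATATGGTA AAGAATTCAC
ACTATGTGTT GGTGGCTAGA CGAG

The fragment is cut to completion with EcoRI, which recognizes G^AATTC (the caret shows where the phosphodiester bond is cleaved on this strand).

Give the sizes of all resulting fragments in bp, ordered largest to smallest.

EcoRI sites (GAATTC) start at positions 52, 93.
EcoRI cuts after the first base of each site, so after positions 52, 93.
Linear molecule, 2 cuts → 3 fragments:
  1–52 → 52 bp
  53–93 → 41 bp
  94–124 → 31 bp
Sorted largest to smallest: 52, 41, 31 bp.

52, 41, 31 bp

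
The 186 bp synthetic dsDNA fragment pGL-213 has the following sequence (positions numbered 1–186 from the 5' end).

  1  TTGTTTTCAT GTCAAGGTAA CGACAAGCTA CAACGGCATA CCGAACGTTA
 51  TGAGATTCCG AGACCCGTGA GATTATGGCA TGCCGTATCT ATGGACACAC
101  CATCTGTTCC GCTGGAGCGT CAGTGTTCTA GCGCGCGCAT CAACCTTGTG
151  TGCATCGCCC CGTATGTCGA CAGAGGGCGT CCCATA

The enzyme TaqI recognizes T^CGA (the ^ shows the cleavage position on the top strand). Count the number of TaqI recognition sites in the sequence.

TCGA occurs starting at position 167.
TaqI cuts at 1 site.

1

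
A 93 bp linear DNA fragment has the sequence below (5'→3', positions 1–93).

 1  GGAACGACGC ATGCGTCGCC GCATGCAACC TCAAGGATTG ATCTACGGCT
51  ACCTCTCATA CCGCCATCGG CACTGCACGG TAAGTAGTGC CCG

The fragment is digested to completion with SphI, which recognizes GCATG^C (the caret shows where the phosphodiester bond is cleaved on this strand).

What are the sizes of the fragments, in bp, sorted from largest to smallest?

68, 13, 12 bp

SphI sites (GCATGC) start at positions 9, 21.
SphI cuts after base 5 of each site (before the last base), so after positions 13, 25.
Linear molecule, 2 cuts → 3 fragments:
  1–13 → 13 bp
  14–25 → 12 bp
  26–93 → 68 bp
Sorted largest to smallest: 68, 13, 12 bp.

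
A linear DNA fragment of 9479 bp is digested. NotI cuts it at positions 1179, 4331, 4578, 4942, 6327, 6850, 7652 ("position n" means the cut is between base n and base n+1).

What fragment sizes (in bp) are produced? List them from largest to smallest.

3152, 1827, 1385, 1179, 802, 523, 364, 247 bp

Linear molecule, 7 cuts → 8 fragments:
  1179 − 0 = 1179 bp
  4331 − 1179 = 3152 bp
  4578 − 4331 = 247 bp
  4942 − 4578 = 364 bp
  6327 − 4942 = 1385 bp
  6850 − 6327 = 523 bp
  7652 − 6850 = 802 bp
  9479 − 7652 = 1827 bp
Sorted largest to smallest: 3152, 1827, 1385, 1179, 802, 523, 364, 247 bp.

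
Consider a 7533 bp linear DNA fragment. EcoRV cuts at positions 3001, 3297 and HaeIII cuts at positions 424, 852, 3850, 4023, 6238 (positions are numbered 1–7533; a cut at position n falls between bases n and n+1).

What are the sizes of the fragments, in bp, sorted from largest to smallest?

2215, 2149, 1295, 553, 428, 424, 296, 173 bp

Combined cut positions (sorted): 424, 852, 3001, 3297, 3850, 4023, 6238.
Linear molecule, 7 cuts → 8 fragments:
  424 − 0 = 424 bp
  852 − 424 = 428 bp
  3001 − 852 = 2149 bp
  3297 − 3001 = 296 bp
  3850 − 3297 = 553 bp
  4023 − 3850 = 173 bp
  6238 − 4023 = 2215 bp
  7533 − 6238 = 1295 bp
Sorted largest to smallest: 2215, 2149, 1295, 553, 428, 424, 296, 173 bp.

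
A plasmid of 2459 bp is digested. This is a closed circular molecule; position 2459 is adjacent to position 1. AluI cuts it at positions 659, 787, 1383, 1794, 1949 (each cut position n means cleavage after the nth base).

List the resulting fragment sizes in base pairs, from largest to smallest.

Circular molecule, 5 cuts → 5 fragments:
  787 − 659 = 128 bp
  1383 − 787 = 596 bp
  1794 − 1383 = 411 bp
  1949 − 1794 = 155 bp
  wrap: 2459 − 1949 + 659 = 1169 bp
Sorted largest to smallest: 1169, 596, 411, 155, 128 bp.

1169, 596, 411, 155, 128 bp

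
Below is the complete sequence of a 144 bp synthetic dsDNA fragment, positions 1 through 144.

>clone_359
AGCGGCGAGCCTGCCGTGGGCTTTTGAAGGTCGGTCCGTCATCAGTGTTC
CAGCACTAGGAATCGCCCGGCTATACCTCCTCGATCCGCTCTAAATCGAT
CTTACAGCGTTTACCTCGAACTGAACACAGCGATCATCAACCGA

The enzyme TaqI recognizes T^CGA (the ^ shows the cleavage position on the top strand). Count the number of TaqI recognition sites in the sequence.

TCGA occurs starting at positions 81, 96, 116.
TaqI cuts at 3 sites.

3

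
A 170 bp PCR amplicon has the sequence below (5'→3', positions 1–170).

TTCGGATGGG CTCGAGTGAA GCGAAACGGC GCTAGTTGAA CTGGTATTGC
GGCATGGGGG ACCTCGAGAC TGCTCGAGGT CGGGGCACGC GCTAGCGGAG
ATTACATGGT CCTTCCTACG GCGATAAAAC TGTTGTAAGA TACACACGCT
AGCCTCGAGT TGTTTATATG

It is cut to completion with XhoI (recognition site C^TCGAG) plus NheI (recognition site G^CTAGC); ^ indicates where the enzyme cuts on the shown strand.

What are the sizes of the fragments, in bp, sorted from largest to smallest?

XhoI sites (CTCGAG) start at positions 11, 63, 73, 154.
XhoI cuts after the first base of each site, so after positions 11, 63, 73, 154.
NheI sites (GCTAGC) start at positions 91, 148.
NheI cuts after the first base of each site, so after positions 91, 148.
Combined cut positions: 11, 63, 73, 91, 148, 154.
Linear molecule, 6 cuts → 7 fragments:
  1–11 → 11 bp
  12–63 → 52 bp
  64–73 → 10 bp
  74–91 → 18 bp
  92–148 → 57 bp
  149–154 → 6 bp
  155–170 → 16 bp
Sorted largest to smallest: 57, 52, 18, 16, 11, 10, 6 bp.

57, 52, 18, 16, 11, 10, 6 bp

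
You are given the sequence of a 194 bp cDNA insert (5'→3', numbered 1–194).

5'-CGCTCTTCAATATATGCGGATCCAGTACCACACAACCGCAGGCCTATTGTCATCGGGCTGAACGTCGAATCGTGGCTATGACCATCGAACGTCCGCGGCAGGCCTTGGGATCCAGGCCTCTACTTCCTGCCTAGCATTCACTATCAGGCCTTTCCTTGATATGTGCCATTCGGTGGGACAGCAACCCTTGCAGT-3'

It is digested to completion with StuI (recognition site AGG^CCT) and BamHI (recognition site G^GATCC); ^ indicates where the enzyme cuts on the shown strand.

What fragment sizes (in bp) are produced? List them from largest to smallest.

StuI sites (AGGCCT) start at positions 40, 100, 114, 146.
StuI cuts after base 3 of each site, so after positions 42, 102, 116, 148.
BamHI sites (GGATCC) start at positions 18, 108.
BamHI cuts after the first base of each site, so after positions 18, 108.
Combined cut positions: 18, 42, 102, 108, 116, 148.
Linear molecule, 6 cuts → 7 fragments:
  1–18 → 18 bp
  19–42 → 24 bp
  43–102 → 60 bp
  103–108 → 6 bp
  109–116 → 8 bp
  117–148 → 32 bp
  149–194 → 46 bp
Sorted largest to smallest: 60, 46, 32, 24, 18, 8, 6 bp.

60, 46, 32, 24, 18, 8, 6 bp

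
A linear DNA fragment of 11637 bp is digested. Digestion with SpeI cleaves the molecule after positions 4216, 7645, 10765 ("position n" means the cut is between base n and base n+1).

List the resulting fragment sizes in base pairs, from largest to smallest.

Linear molecule, 3 cuts → 4 fragments:
  4216 − 0 = 4216 bp
  7645 − 4216 = 3429 bp
  10765 − 7645 = 3120 bp
  11637 − 10765 = 872 bp
Sorted largest to smallest: 4216, 3429, 3120, 872 bp.

4216, 3429, 3120, 872 bp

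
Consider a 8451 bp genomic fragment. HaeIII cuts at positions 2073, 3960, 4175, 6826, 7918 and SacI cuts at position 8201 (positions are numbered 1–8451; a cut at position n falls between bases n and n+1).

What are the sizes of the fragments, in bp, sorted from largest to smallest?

2651, 2073, 1887, 1092, 283, 250, 215 bp

Combined cut positions (sorted): 2073, 3960, 4175, 6826, 7918, 8201.
Linear molecule, 6 cuts → 7 fragments:
  2073 − 0 = 2073 bp
  3960 − 2073 = 1887 bp
  4175 − 3960 = 215 bp
  6826 − 4175 = 2651 bp
  7918 − 6826 = 1092 bp
  8201 − 7918 = 283 bp
  8451 − 8201 = 250 bp
Sorted largest to smallest: 2651, 2073, 1887, 1092, 283, 250, 215 bp.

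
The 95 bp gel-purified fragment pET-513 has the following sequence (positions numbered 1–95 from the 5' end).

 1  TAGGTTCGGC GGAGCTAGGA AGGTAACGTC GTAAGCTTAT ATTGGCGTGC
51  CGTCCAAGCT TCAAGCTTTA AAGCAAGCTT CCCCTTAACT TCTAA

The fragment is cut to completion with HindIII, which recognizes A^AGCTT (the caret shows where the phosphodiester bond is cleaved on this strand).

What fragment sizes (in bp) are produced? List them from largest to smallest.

33, 23, 20, 12, 7 bp

HindIII sites (AAGCTT) start at positions 33, 56, 63, 75.
HindIII cuts after the first base of each site, so after positions 33, 56, 63, 75.
Linear molecule, 4 cuts → 5 fragments:
  1–33 → 33 bp
  34–56 → 23 bp
  57–63 → 7 bp
  64–75 → 12 bp
  76–95 → 20 bp
Sorted largest to smallest: 33, 23, 20, 12, 7 bp.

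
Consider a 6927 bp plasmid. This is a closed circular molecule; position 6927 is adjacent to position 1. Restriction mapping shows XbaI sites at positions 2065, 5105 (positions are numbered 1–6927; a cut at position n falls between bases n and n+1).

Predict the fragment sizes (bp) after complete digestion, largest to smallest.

Circular molecule, 2 cuts → 2 fragments:
  5105 − 2065 = 3040 bp
  wrap: 6927 − 5105 + 2065 = 3887 bp
Sorted largest to smallest: 3887, 3040 bp.

3887, 3040 bp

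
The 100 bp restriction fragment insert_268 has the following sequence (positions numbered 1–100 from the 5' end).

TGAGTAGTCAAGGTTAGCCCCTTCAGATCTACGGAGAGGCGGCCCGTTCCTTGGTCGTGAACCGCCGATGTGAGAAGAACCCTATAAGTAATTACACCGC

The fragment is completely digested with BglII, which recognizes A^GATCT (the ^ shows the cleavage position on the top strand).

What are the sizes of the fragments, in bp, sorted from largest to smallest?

The BglII site (AGATCT) starts at position 25.
BglII cuts after the first base of each site, so after position 25.
Linear molecule, 1 cut → 2 fragments:
  1–25 → 25 bp
  26–100 → 75 bp
Sorted largest to smallest: 75, 25 bp.

75, 25 bp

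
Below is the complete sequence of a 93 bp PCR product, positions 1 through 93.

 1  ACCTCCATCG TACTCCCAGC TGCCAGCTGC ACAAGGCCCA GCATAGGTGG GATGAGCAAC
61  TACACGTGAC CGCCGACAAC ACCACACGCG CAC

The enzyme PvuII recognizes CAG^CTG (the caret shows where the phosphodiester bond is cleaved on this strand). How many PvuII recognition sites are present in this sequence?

CAGCTG occurs starting at positions 17, 24.
PvuII cuts at 2 sites.

2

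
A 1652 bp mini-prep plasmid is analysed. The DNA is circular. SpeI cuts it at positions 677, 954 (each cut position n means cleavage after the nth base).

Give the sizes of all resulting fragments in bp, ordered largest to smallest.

Circular molecule, 2 cuts → 2 fragments:
  954 − 677 = 277 bp
  wrap: 1652 − 954 + 677 = 1375 bp
Sorted largest to smallest: 1375, 277 bp.

1375, 277 bp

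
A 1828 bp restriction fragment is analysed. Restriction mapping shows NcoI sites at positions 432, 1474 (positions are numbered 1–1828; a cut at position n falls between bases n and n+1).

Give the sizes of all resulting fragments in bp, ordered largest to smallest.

Linear molecule, 2 cuts → 3 fragments:
  432 − 0 = 432 bp
  1474 − 432 = 1042 bp
  1828 − 1474 = 354 bp
Sorted largest to smallest: 1042, 432, 354 bp.

1042, 432, 354 bp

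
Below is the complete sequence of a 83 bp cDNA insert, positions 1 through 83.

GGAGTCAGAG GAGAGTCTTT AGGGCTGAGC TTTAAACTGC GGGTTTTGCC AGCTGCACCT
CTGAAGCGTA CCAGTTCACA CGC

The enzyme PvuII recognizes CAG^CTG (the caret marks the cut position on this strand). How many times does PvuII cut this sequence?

1

CAGCTG occurs starting at position 50.
PvuII cuts at 1 site.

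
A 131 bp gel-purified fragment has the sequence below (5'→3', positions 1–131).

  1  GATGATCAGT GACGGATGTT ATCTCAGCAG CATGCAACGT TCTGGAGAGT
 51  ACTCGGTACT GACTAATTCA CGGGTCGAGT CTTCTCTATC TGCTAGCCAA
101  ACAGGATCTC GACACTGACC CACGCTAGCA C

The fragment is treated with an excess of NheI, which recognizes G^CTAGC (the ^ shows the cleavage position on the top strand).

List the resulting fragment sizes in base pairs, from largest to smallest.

92, 32, 7 bp

NheI sites (GCTAGC) start at positions 92, 124.
NheI cuts after the first base of each site, so after positions 92, 124.
Linear molecule, 2 cuts → 3 fragments:
  1–92 → 92 bp
  93–124 → 32 bp
  125–131 → 7 bp
Sorted largest to smallest: 92, 32, 7 bp.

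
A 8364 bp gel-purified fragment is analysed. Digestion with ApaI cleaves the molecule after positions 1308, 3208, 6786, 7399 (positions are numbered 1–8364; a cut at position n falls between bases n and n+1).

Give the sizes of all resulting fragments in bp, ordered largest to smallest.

3578, 1900, 1308, 965, 613 bp

Linear molecule, 4 cuts → 5 fragments:
  1308 − 0 = 1308 bp
  3208 − 1308 = 1900 bp
  6786 − 3208 = 3578 bp
  7399 − 6786 = 613 bp
  8364 − 7399 = 965 bp
Sorted largest to smallest: 3578, 1900, 1308, 965, 613 bp.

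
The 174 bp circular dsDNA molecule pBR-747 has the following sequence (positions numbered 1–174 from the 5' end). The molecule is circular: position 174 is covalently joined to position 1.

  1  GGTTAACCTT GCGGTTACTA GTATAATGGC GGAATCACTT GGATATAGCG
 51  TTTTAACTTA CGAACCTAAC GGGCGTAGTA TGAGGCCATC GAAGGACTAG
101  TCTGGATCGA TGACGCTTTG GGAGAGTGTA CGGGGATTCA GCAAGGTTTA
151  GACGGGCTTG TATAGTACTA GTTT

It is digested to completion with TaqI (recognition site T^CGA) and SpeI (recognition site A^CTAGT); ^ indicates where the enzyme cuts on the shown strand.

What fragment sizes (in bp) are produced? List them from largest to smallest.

72, 60, 24, 11, 7 bp

TaqI sites (TCGA) start at positions 89, 107.
TaqI cuts after the first base of each site, so after positions 89, 107.
SpeI sites (ACTAGT) start at positions 17, 96, 167.
SpeI cuts after the first base of each site, so after positions 17, 96, 167.
Combined cut positions: 17, 89, 96, 107, 167.
Circular molecule, 5 cuts → 5 fragments:
  18–89 → 72 bp
  90–96 → 7 bp
  97–107 → 11 bp
  108–167 → 60 bp
  168–174 then 1–17 → 7 + 17 = 24 bp
Sorted largest to smallest: 72, 60, 24, 11, 7 bp.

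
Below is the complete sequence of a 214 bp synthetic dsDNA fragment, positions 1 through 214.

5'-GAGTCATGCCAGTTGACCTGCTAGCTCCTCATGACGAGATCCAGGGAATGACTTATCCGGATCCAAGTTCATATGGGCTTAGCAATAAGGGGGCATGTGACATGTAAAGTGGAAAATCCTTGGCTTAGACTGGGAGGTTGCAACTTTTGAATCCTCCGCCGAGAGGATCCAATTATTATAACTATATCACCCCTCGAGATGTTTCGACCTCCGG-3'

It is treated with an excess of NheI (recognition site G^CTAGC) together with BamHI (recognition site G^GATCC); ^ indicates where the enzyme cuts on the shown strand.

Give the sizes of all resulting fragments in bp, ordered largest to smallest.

The NheI site (GCTAGC) starts at position 20.
NheI cuts after the first base of each site, so after position 20.
BamHI sites (GGATCC) start at positions 59, 165.
BamHI cuts after the first base of each site, so after positions 59, 165.
Combined cut positions: 20, 59, 165.
Linear molecule, 3 cuts → 4 fragments:
  1–20 → 20 bp
  21–59 → 39 bp
  60–165 → 106 bp
  166–214 → 49 bp
Sorted largest to smallest: 106, 49, 39, 20 bp.

106, 49, 39, 20 bp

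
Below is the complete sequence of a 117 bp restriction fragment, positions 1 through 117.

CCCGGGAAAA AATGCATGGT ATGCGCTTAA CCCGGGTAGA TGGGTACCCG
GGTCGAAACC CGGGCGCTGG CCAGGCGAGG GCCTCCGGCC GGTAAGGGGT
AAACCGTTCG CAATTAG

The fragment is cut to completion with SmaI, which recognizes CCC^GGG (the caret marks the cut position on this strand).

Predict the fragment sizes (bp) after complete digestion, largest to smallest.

56, 30, 16, 12, 3 bp

SmaI sites (CCCGGG) start at positions 1, 31, 47, 59.
SmaI cuts after base 3 of each site, so after positions 3, 33, 49, 61.
Linear molecule, 4 cuts → 5 fragments:
  1–3 → 3 bp
  4–33 → 30 bp
  34–49 → 16 bp
  50–61 → 12 bp
  62–117 → 56 bp
Sorted largest to smallest: 56, 30, 16, 12, 3 bp.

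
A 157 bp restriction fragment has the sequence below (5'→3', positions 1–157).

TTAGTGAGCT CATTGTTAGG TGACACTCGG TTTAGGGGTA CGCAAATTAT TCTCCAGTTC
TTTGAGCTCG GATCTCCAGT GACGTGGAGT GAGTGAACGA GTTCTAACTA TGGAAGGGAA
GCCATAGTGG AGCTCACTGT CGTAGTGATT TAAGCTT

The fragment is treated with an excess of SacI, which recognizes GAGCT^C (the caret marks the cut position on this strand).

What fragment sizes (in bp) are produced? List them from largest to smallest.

SacI sites (GAGCTC) start at positions 6, 64, 130.
SacI cuts after base 5 of each site (before the last base), so after positions 10, 68, 134.
Linear molecule, 3 cuts → 4 fragments:
  1–10 → 10 bp
  11–68 → 58 bp
  69–134 → 66 bp
  135–157 → 23 bp
Sorted largest to smallest: 66, 58, 23, 10 bp.

66, 58, 23, 10 bp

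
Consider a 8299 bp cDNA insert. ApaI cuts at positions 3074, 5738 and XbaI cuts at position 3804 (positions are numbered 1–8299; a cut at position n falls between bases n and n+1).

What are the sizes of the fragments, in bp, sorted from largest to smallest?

3074, 2561, 1934, 730 bp

Combined cut positions (sorted): 3074, 3804, 5738.
Linear molecule, 3 cuts → 4 fragments:
  3074 − 0 = 3074 bp
  3804 − 3074 = 730 bp
  5738 − 3804 = 1934 bp
  8299 − 5738 = 2561 bp
Sorted largest to smallest: 3074, 2561, 1934, 730 bp.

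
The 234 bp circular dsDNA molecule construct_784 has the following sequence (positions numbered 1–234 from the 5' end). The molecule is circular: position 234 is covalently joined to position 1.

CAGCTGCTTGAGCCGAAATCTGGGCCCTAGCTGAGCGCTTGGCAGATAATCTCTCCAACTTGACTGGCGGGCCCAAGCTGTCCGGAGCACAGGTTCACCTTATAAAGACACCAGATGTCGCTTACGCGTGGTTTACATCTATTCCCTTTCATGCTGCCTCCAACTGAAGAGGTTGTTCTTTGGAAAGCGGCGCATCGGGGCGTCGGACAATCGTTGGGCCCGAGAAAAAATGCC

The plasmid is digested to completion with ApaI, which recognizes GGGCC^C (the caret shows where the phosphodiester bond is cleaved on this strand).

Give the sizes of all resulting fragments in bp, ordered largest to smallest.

147, 47, 40 bp

ApaI sites (GGGCCC) start at positions 22, 69, 216.
ApaI cuts after base 5 of each site (before the last base), so after positions 26, 73, 220.
Circular molecule, 3 cuts → 3 fragments:
  27–73 → 47 bp
  74–220 → 147 bp
  221–234 then 1–26 → 14 + 26 = 40 bp
Sorted largest to smallest: 147, 47, 40 bp.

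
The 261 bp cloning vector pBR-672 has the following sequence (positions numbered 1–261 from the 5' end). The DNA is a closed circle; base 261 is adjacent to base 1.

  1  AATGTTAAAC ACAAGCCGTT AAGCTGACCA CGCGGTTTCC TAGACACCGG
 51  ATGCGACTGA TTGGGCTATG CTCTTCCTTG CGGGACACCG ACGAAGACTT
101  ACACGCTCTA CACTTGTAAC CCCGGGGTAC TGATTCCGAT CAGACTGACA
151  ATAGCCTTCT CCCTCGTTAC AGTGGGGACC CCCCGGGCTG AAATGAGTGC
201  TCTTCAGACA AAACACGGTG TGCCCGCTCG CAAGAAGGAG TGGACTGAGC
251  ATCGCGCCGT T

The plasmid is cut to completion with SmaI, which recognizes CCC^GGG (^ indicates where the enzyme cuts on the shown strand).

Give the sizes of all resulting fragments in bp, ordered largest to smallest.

200, 61 bp

SmaI sites (CCCGGG) start at positions 121, 182.
SmaI cuts after base 3 of each site, so after positions 123, 184.
Circular molecule, 2 cuts → 2 fragments:
  124–184 → 61 bp
  185–261 then 1–123 → 77 + 123 = 200 bp
Sorted largest to smallest: 200, 61 bp.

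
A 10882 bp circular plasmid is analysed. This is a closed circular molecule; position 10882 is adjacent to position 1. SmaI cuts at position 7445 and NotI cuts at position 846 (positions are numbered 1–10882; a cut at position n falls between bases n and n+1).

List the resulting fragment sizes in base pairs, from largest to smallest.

Combined cut positions (sorted): 846, 7445.
Circular molecule, 2 cuts → 2 fragments:
  7445 − 846 = 6599 bp
  wrap: 10882 − 7445 + 846 = 4283 bp
Sorted largest to smallest: 6599, 4283 bp.

6599, 4283 bp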